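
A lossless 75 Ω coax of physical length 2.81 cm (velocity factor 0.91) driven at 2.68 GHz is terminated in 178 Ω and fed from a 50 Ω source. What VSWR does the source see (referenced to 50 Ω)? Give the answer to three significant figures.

λ = v/f = 0.91·c / 2.68 GHz = 0.102 m
βl = 2π·l/λ = 2π × 0.276 = 99.3°
tan(βl) = -6.1
Z_in = Z_0·(Z_L + jZ_0·tanβl)/(Z_0 + jZ_L·tanβl) = 32.3 + j10.1 Ω
Γ_s = (Z_in − Z_s)/(Z_in + Z_s) = (-17.7 + j10.1)/(82.3 + j10.1), |Γ_s| = 0.246
VSWR = (1 + |Γ_s|)/(1 − |Γ_s|)

VSWR ≈ 1.65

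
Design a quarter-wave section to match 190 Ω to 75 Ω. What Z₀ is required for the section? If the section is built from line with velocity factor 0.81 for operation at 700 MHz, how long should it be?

Z_qwt ≈ 119 Ω; length ≈ 8.68 cm

Z_qwt = √(Z_0·R_L) = √(75 × 190) = √14250
λ = 0.81·c/f = 0.347 m, so l = λ/4 = 0.0868 m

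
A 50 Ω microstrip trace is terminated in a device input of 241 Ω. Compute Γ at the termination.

Γ = 0.656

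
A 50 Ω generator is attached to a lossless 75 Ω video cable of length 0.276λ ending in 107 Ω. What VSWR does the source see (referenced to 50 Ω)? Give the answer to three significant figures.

βl = 2π × 0.276 = 99.4°
tan(βl) = -6.07
Z_in = Z_0·(Z_L + jZ_0·tanβl)/(Z_0 + jZ_L·tanβl) = 53.3 + j6.21 Ω
Γ_s = (Z_in − Z_s)/(Z_in + Z_s) = (3.29 + j6.21)/(103 + j6.21), |Γ_s| = 0.0679
VSWR = (1 + |Γ_s|)/(1 − |Γ_s|)

VSWR ≈ 1.15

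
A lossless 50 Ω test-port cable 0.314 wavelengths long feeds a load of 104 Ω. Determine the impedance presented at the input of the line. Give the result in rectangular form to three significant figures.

βl = 2π × 0.314 = 113°
tan(βl) = tan(113°) = -2.35
Z_in = Z_0·(Z_L + jZ_0·tanβl)/(Z_0 + jZ_L·tanβl)
     = 50·(104 − j118)/(50 − j245)

Z_in ≈ 27.2 + j15.7 Ω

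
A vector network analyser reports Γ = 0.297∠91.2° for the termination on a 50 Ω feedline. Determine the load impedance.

Z_L = Z_0·(1 + Γ)/(1 − Γ) = 50·(0.994 + j0.297)/(1.01 − j0.297)

Z_L ≈ 41.4 + j27 Ω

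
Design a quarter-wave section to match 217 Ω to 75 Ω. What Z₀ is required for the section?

Z_qwt ≈ 128 Ω

Z_qwt = √(Z_0·R_L) = √(75 × 217) = √16280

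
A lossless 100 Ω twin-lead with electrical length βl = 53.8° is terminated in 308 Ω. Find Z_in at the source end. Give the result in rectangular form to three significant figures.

Z_in ≈ 47.2 − j62 Ω

tan(βl) = tan(53.8°) = 1.37
Z_in = Z_0·(Z_L + jZ_0·tanβl)/(Z_0 + jZ_L·tanβl)
     = 100·(308 + j137)/(100 + j421)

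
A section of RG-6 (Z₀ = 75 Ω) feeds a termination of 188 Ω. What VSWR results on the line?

Γ = (188 − 75)/(188 + 75) = 0.43
VSWR = (1 + 0.43)/(1 − 0.43)

VSWR ≈ 2.51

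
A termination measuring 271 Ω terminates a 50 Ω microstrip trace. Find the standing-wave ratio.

Γ = (271 − 50)/(271 + 50) = 0.688
VSWR = (1 + 0.688)/(1 − 0.688)

VSWR ≈ 5.42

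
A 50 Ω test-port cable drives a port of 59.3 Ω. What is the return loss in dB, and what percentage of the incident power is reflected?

Γ = (59.3 − 50)/(59.3 + 50) = 0.0851
RL = −20·log₁₀(0.0851) = 21.4 dB
P_refl/P_inc = |Γ|² = 0.00724

RL ≈ 21.4 dB; 0.724% of incident power reflected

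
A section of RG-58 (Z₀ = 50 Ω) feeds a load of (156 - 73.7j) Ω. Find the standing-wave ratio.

VSWR ≈ 3.88

Γ = (Z_L − Z_0)/(Z_L + Z_0) = (106 − j73.7)/(206 − j73.7)
|Γ| = 129/219 = 0.59
VSWR = (1 + |Γ|)/(1 − |Γ|) = 1.59/0.41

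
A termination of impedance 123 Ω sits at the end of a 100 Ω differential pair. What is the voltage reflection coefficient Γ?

Γ = 0.103

Γ = (Z_L − Z_0)/(Z_L + Z_0) = (123 − 100)/(123 + 100) = 23/223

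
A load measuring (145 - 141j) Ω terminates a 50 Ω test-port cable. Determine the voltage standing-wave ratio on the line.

Γ = (Z_L − Z_0)/(Z_L + Z_0) = (95 − j141)/(195 − j141)
|Γ| = 170/241 = 0.707
VSWR = (1 + |Γ|)/(1 − |Γ|) = 1.71/0.293

VSWR ≈ 5.82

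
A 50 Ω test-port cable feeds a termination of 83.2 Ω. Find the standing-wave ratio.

Γ = (83.2 − 50)/(83.2 + 50) = 0.249
VSWR = (1 + 0.249)/(1 − 0.249)

VSWR ≈ 1.66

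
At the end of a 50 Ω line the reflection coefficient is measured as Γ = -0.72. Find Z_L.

Z_L ≈ 8.14 Ω

Z_L = Z_0·(1 + Γ)/(1 − Γ) = 50·(0.28)/(1.72)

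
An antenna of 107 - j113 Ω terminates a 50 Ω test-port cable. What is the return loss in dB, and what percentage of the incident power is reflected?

Γ = (57 − j113)/(157 − j113), |Γ| = 0.654
RL = −20·log₁₀(0.654) = 3.68 dB
P_refl/P_inc = |Γ|² = 0.428

RL ≈ 3.68 dB; 42.8% of incident power reflected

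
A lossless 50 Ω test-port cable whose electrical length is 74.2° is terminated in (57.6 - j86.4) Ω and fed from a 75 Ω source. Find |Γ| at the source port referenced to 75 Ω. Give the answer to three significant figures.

|Γ| ≈ 0.734

tan(βl) = 3.53
Z_in = Z_0·(Z_L + jZ_0·tanβl)/(Z_0 + jZ_L·tanβl) = 11.6 + j6.07 Ω
Γ_s = (Z_in − Z_s)/(Z_in + Z_s) = (-63.4 + j6.07)/(86.6 + j6.07), |Γ_s| = 0.734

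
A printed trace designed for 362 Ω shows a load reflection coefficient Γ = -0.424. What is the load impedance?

Z_L ≈ 146 Ω

Z_L = Z_0·(1 + Γ)/(1 − Γ) = 362·(0.576)/(1.42)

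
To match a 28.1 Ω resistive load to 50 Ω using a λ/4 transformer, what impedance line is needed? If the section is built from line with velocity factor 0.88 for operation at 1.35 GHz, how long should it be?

Z_qwt ≈ 37.5 Ω; length ≈ 4.89 cm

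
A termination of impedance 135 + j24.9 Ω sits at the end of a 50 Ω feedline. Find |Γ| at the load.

Γ = (Z_L − Z_0)/(Z_L + Z_0) = (85 + j24.9)/(185 + j24.9)
|Γ| = 88.6/187

|Γ| ≈ 0.474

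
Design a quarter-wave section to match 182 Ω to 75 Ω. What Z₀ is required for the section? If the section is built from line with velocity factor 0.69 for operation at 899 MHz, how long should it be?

Z_qwt = √(Z_0·R_L) = √(75 × 182) = √13650
λ = 0.69·c/f = 0.23 m, so l = λ/4 = 0.0576 m

Z_qwt ≈ 117 Ω; length ≈ 5.76 cm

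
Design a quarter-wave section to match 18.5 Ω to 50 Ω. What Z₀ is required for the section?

Z_qwt = √(Z_0·R_L) = √(50 × 18.5) = √925

Z_qwt ≈ 30.4 Ω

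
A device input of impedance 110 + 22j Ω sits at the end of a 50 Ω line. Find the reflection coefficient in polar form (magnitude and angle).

Γ ≈ 0.396 ∠ 12.3°

Γ = (Z_L − Z_0)/(Z_L + Z_0) = (60 + j22)/(160 + j22)
|Γ| = 63.9/162 = 0.396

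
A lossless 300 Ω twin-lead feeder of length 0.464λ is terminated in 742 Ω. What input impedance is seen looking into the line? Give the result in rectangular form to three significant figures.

βl = 2π × 0.464 = 167°
tan(βl) = tan(167°) = -0.23
Z_in = Z_0·(Z_L + jZ_0·tanβl)/(Z_0 + jZ_L·tanβl)
     = 300·(742 − j69)/(300 − j171)

Z_in ≈ 590 + j267 Ω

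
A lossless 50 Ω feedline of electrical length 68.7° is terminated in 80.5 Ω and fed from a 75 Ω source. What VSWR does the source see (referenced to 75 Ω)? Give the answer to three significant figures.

VSWR ≈ 2.28

tan(βl) = 2.56
Z_in = Z_0·(Z_L + jZ_0·tanβl)/(Z_0 + jZ_L·tanβl) = 33.8 − j11.3 Ω
Γ_s = (Z_in − Z_s)/(Z_in + Z_s) = (-41.2 − j11.3)/(109 − j11.3), |Γ_s| = 0.391
VSWR = (1 + |Γ_s|)/(1 − |Γ_s|)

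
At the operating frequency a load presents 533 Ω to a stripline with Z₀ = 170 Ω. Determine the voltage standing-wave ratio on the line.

For a purely resistive load, VSWR = R_L/Z_0 or Z_0/R_L (whichever > 1) = 533/170

VSWR ≈ 3.14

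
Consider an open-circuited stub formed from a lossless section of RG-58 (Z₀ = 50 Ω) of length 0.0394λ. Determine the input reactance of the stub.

X_in ≈ -198 Ω (capacitive)

βl = 2π × 0.0394 = 14.2°
tan(βl) = 0.253
For an open-circuited stub, Z_in = −jZ_0·cot(βl) = −jZ_0/tan(βl)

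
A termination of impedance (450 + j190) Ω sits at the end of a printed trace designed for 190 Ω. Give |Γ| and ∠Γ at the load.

Γ ≈ 0.482 ∠ 19.6°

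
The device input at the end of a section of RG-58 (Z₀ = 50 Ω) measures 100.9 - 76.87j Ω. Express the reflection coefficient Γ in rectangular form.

Γ = (Z_L − Z_0)/(Z_L + Z_0) = (50.9 − j76.87)/(150.9 − j76.87)

Γ ≈ 0.474 − j0.268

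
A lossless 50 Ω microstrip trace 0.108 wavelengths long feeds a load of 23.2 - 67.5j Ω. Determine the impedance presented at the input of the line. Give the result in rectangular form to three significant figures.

Z_in ≈ 8.5 − j14.5 Ω

βl = 2π × 0.108 = 38.9°
tan(βl) = tan(38.9°) = 0.806
Z_in = Z_0·(Z_L + jZ_0·tanβl)/(Z_0 + jZ_L·tanβl)
     = 50·(23.2 − j27.2)/(104 + j18.7)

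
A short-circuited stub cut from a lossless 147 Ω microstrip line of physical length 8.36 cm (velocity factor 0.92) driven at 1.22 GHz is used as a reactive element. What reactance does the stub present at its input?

X_in ≈ -157 Ω (capacitive)

λ = v/f = 0.92·c / 1.22 GHz = 0.226 m
βl = 2π·l/λ = 2π × 0.37 = 133°
tan(βl) = -1.07
For a short-circuited stub, Z_in = jZ_0·tan(βl)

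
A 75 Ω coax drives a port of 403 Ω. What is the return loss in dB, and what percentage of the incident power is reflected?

Γ = (403 − 75)/(403 + 75) = 0.686
RL = −20·log₁₀(0.686) = 3.27 dB
P_refl/P_inc = |Γ|² = 0.471

RL ≈ 3.27 dB; 47.1% of incident power reflected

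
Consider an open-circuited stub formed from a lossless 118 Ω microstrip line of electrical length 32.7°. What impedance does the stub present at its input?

tan(βl) = 0.642
For an open-circuited stub, Z_in = −jZ_0·cot(βl) = −jZ_0/tan(βl)

Z_in ≈ −j184 Ω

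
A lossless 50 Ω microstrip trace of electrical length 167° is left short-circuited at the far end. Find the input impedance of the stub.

Z_in ≈ −j11.5 Ω

tan(βl) = -0.231
For a short-circuited stub, Z_in = jZ_0·tan(βl)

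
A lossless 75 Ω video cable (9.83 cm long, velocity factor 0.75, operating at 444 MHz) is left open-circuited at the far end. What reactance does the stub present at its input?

X_in ≈ -27.5 Ω (capacitive)

λ = v/f = 0.75·c / 444 MHz = 0.507 m
βl = 2π·l/λ = 2π × 0.194 = 69.8°
tan(βl) = 2.72
For an open-circuited stub, Z_in = −jZ_0·cot(βl) = −jZ_0/tan(βl)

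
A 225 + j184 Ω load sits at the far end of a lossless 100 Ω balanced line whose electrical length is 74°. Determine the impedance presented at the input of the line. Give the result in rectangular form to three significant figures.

tan(βl) = tan(74°) = 3.49
Z_in = Z_0·(Z_L + jZ_0·tanβl)/(Z_0 + jZ_L·tanβl)
     = 100·(225 + j533)/(-542 + j785)

Z_in ≈ 32.6 − j51.2 Ω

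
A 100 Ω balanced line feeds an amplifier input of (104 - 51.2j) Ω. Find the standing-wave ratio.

Γ = (Z_L − Z_0)/(Z_L + Z_0) = (4 − j51.2)/(204 − j51.2)
|Γ| = 51.4/210 = 0.244
VSWR = (1 + |Γ|)/(1 − |Γ|) = 1.24/0.756

VSWR ≈ 1.65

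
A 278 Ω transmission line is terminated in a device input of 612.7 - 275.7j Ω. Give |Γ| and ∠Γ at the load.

Γ ≈ 0.465 ∠ -22.3°

Γ = (Z_L − Z_0)/(Z_L + Z_0) = (334.7 − j275.7)/(890.7 − j275.7)
|Γ| = 434/932 = 0.465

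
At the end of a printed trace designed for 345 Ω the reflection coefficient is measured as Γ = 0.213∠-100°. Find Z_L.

Z_L ≈ 294 − j129 Ω

Z_L = Z_0·(1 + Γ)/(1 − Γ) = 345·(0.963 − j0.21)/(1.04 + j0.21)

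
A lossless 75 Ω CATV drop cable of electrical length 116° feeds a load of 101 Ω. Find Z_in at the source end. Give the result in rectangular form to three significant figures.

Z_in ≈ 60.9 + j14.5 Ω

tan(βl) = tan(116°) = -2.05
Z_in = Z_0·(Z_L + jZ_0·tanβl)/(Z_0 + jZ_L·tanβl)
     = 75·(101 − j154)/(75 − j207)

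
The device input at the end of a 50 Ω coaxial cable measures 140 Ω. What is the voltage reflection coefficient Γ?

Γ = 0.474

Γ = (Z_L − Z_0)/(Z_L + Z_0) = (140 − 50)/(140 + 50) = 90/190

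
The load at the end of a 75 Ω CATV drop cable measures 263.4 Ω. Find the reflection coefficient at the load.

Γ = (Z_L − Z_0)/(Z_L + Z_0) = (263.4 − 75)/(263.4 + 75) = 188.4/338.4

Γ = 0.557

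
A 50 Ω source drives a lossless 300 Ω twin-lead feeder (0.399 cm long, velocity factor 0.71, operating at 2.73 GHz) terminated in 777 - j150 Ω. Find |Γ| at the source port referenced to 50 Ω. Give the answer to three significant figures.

|Γ| ≈ 0.868

λ = v/f = 0.71·c / 2.73 GHz = 0.078 m
βl = 2π·l/λ = 2π × 0.0511 = 18.4°
tan(βl) = 0.333
Z_in = Z_0·(Z_L + jZ_0·tanβl)/(Z_0 + jZ_L·tanβl) = 410 − j346 Ω
Γ_s = (Z_in − Z_s)/(Z_in + Z_s) = (360 − j346)/(460 − j346), |Γ_s| = 0.868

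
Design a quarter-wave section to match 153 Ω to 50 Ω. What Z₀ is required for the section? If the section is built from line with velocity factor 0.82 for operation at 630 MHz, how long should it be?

Z_qwt = √(Z_0·R_L) = √(50 × 153) = √7650
λ = 0.82·c/f = 0.39 m, so l = λ/4 = 0.0976 m

Z_qwt ≈ 87.5 Ω; length ≈ 9.76 cm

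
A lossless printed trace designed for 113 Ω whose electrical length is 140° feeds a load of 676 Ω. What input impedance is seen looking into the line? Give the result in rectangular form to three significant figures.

tan(βl) = tan(140°) = -0.839
Z_in = Z_0·(Z_L + jZ_0·tanβl)/(Z_0 + jZ_L·tanβl)
     = 113·(676 − j94.8)/(113 − j567)

Z_in ≈ 44 + j126 Ω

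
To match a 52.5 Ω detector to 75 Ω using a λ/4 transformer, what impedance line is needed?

Z_qwt ≈ 62.7 Ω

Z_qwt = √(Z_0·R_L) = √(75 × 52.5) = √3938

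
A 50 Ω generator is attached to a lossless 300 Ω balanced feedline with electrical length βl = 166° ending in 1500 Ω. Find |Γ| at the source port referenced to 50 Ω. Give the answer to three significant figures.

|Γ| ≈ 0.932

tan(βl) = -0.249
Z_in = Z_0·(Z_L + jZ_0·tanβl)/(Z_0 + jZ_L·tanβl) = 624 + j703 Ω
Γ_s = (Z_in − Z_s)/(Z_in + Z_s) = (574 + j703)/(674 + j703), |Γ_s| = 0.932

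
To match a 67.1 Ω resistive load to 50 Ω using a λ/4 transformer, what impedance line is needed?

Z_qwt = √(Z_0·R_L) = √(50 × 67.1) = √3355

Z_qwt ≈ 57.9 Ω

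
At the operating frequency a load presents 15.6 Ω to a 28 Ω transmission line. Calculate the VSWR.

VSWR ≈ 1.79

Γ = (15.6 − 28)/(15.6 + 28) = -0.284
VSWR = (1 + 0.284)/(1 − 0.284)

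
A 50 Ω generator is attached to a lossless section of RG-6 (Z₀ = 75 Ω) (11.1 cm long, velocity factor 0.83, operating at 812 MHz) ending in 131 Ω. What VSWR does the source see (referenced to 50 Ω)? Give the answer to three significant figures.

VSWR ≈ 1.91

λ = v/f = 0.83·c / 812 MHz = 0.307 m
βl = 2π·l/λ = 2π × 0.362 = 130°
tan(βl) = -1.18
Z_in = Z_0·(Z_L + jZ_0·tanβl)/(Z_0 + jZ_L·tanβl) = 59.7 + j34.6 Ω
Γ_s = (Z_in − Z_s)/(Z_in + Z_s) = (9.75 + j34.6)/(110 + j34.6), |Γ_s| = 0.312
VSWR = (1 + |Γ_s|)/(1 − |Γ_s|)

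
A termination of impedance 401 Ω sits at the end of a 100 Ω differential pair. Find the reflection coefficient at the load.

Γ = (Z_L − Z_0)/(Z_L + Z_0) = (401 − 100)/(401 + 100) = 301/501

Γ = 0.601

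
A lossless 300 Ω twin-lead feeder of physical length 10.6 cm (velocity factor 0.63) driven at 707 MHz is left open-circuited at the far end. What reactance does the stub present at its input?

X_in ≈ 394 Ω (inductive)

λ = v/f = 0.63·c / 707 MHz = 0.267 m
βl = 2π·l/λ = 2π × 0.397 = 143°
tan(βl) = -0.761
For an open-circuited stub, Z_in = −jZ_0·cot(βl) = −jZ_0/tan(βl)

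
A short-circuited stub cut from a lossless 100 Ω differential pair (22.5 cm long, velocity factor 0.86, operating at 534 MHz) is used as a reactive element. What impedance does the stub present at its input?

λ = v/f = 0.86·c / 534 MHz = 0.483 m
βl = 2π·l/λ = 2π × 0.466 = 168°
tan(βl) = -0.219
For a short-circuited stub, Z_in = jZ_0·tan(βl)

Z_in ≈ −j21.9 Ω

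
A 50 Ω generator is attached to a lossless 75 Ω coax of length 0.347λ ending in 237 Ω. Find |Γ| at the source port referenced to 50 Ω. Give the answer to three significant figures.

|Γ| ≈ 0.503

βl = 2π × 0.347 = 125°
tan(βl) = -1.43
Z_in = Z_0·(Z_L + jZ_0·tanβl)/(Z_0 + jZ_L·tanβl) = 33.7 + j44.9 Ω
Γ_s = (Z_in − Z_s)/(Z_in + Z_s) = (-16.3 + j44.9)/(83.7 + j44.9), |Γ_s| = 0.503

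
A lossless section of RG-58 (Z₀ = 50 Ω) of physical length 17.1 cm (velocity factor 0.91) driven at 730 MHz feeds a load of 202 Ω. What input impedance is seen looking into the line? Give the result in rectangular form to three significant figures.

Z_in ≈ 97.2 + j94.3 Ω

λ = v/f = 0.91·c / 730 MHz = 0.374 m
βl = 2π·l/λ = 2π × 0.457 = 165°
tan(βl) = tan(165°) = -0.275
Z_in = Z_0·(Z_L + jZ_0·tanβl)/(Z_0 + jZ_L·tanβl)
     = 50·(202 − j13.8)/(50 − j55.6)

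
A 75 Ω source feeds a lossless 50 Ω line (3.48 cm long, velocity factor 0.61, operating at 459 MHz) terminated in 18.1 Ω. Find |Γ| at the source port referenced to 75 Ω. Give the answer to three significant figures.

λ = v/f = 0.61·c / 459 MHz = 0.399 m
βl = 2π·l/λ = 2π × 0.0873 = 31.4°
tan(βl) = 0.611
Z_in = Z_0·(Z_L + jZ_0·tanβl)/(Z_0 + jZ_L·tanβl) = 23.7 + j25.3 Ω
Γ_s = (Z_in − Z_s)/(Z_in + Z_s) = (-51.3 + j25.3)/(98.7 + j25.3), |Γ_s| = 0.561

|Γ| ≈ 0.561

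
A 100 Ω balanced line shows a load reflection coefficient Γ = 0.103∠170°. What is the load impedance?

Z_L = Z_0·(1 + Γ)/(1 − Γ) = 100·(0.899 + j0.0179)/(1.1 − j0.0179)

Z_L ≈ 81.5 + j2.95 Ω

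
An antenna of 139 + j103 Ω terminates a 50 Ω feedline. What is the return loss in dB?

Γ = (89 + j103)/(189 + j103), |Γ| = 0.632
RL = −20·log₁₀|Γ| = −20·log₁₀(0.632)

RL ≈ 3.98 dB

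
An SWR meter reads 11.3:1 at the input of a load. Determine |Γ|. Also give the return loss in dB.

|Γ| = (S − 1)/(S + 1) = (11.3 − 1)/(11.3 + 1) = 10.3/12.3
RL = −20·log₁₀|Γ| = −20·log₁₀(0.837)

|Γ| ≈ 0.837; return loss ≈ 1.54 dB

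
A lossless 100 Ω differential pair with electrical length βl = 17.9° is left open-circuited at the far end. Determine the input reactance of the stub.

X_in ≈ -310 Ω (capacitive)

tan(βl) = 0.323
For an open-circuited stub, Z_in = −jZ_0·cot(βl) = −jZ_0/tan(βl)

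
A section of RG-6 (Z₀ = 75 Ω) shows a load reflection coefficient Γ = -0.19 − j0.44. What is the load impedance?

Z_L = Z_0·(1 + Γ)/(1 − Γ) = 75·(0.81 − j0.44)/(1.19 + j0.44)

Z_L ≈ 35.9 − j41 Ω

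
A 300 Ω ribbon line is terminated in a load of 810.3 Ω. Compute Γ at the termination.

Γ = 0.46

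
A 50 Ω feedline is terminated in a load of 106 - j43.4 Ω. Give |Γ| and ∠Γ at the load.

Γ ≈ 0.438 ∠ -22.2°

Γ = (Z_L − Z_0)/(Z_L + Z_0) = (56 − j43.4)/(156 − j43.4)
|Γ| = 70.8/162 = 0.438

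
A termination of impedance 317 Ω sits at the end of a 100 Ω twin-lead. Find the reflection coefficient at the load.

Γ = (Z_L − Z_0)/(Z_L + Z_0) = (317 − 100)/(317 + 100) = 217/417

Γ = 0.52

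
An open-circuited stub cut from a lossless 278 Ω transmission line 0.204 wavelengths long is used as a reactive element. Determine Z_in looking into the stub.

βl = 2π × 0.204 = 73.4°
tan(βl) = 3.36
For an open-circuited stub, Z_in = −jZ_0·cot(βl) = −jZ_0/tan(βl)

Z_in ≈ −j82.7 Ω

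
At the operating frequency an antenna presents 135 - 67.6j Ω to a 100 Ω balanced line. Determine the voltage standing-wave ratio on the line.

Γ = (Z_L − Z_0)/(Z_L + Z_0) = (35 − j67.6)/(235 − j67.6)
|Γ| = 76.1/245 = 0.311
VSWR = (1 + |Γ|)/(1 − |Γ|) = 1.31/0.689

VSWR ≈ 1.9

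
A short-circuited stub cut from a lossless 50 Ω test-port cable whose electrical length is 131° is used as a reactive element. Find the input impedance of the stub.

tan(βl) = -1.15
For a short-circuited stub, Z_in = jZ_0·tan(βl)

Z_in ≈ −j57.5 Ω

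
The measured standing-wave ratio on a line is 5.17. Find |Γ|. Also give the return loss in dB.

|Γ| ≈ 0.676; return loss ≈ 3.4 dB

|Γ| = (S − 1)/(S + 1) = (5.17 − 1)/(5.17 + 1) = 4.17/6.17
RL = −20·log₁₀|Γ| = −20·log₁₀(0.676)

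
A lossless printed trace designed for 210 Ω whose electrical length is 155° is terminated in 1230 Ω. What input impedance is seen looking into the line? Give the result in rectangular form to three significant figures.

tan(βl) = tan(155°) = -0.466
Z_in = Z_0·(Z_L + jZ_0·tanβl)/(Z_0 + jZ_L·tanβl)
     = 210·(1230 − j97.9)/(210 − j574)

Z_in ≈ 177 + j386 Ω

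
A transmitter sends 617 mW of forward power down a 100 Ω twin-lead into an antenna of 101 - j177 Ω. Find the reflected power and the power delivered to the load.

|Γ| = |(1 − j177)/(201 − j177)| = 0.661
|Γ|² = 0.437
P_refl = |Γ|²·P_inc = 269 mW, P_del = (1 − |Γ|²)·P_inc = 348 mW

P_reflected ≈ 269 mW; P_delivered ≈ 348 mW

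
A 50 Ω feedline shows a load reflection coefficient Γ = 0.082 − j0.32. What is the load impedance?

Z_L = Z_0·(1 + Γ)/(1 − Γ) = 50·(1.08 − j0.32)/(0.918 + j0.32)

Z_L ≈ 47.1 − j33.9 Ω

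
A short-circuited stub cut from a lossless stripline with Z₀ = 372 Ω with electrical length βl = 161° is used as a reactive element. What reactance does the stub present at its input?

tan(βl) = -0.344
For a short-circuited stub, Z_in = jZ_0·tan(βl)

X_in ≈ -128 Ω (capacitive)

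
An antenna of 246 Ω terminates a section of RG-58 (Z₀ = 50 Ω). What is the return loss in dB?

RL ≈ 3.58 dB

Γ = (246 − 50)/(246 + 50) = 0.662
RL = −20·log₁₀|Γ| = −20·log₁₀(0.662)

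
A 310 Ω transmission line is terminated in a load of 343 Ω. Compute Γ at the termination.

Γ = 0.0505

Γ = (Z_L − Z_0)/(Z_L + Z_0) = (343 − 310)/(343 + 310) = 33/653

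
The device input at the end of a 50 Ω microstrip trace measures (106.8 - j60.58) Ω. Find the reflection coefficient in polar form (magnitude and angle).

Γ ≈ 0.494 ∠ -25.7°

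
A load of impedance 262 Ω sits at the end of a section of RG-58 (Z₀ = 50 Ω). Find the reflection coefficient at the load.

Γ = 0.679

Γ = (Z_L − Z_0)/(Z_L + Z_0) = (262 − 50)/(262 + 50) = 212/312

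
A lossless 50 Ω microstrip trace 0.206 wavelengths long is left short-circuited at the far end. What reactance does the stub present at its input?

βl = 2π × 0.206 = 74.2°
tan(βl) = 3.52
For a short-circuited stub, Z_in = jZ_0·tan(βl)

X_in ≈ 176 Ω (inductive)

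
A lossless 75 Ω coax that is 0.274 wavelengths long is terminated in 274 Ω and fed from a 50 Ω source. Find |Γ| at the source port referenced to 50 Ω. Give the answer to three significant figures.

|Γ| ≈ 0.43

βl = 2π × 0.274 = 98.6°
tan(βl) = -6.58
Z_in = Z_0·(Z_L + jZ_0·tanβl)/(Z_0 + jZ_L·tanβl) = 21 + j10.5 Ω
Γ_s = (Z_in − Z_s)/(Z_in + Z_s) = (-29 + j10.5)/(71 + j10.5), |Γ_s| = 0.43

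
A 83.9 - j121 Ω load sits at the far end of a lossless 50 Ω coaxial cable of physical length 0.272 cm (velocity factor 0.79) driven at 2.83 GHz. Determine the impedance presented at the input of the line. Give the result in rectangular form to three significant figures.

Z_in ≈ 36.9 − j82.3 Ω

λ = v/f = 0.79·c / 2.83 GHz = 0.0837 m
βl = 2π·l/λ = 2π × 0.0325 = 11.7°
tan(βl) = tan(11.7°) = 0.207
Z_in = Z_0·(Z_L + jZ_0·tanβl)/(Z_0 + jZ_L·tanβl)
     = 50·(83.9 − j111)/(75 + j17.4)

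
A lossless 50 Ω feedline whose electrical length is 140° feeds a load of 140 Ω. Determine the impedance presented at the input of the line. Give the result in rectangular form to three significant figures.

tan(βl) = tan(140°) = -0.839
Z_in = Z_0·(Z_L + jZ_0·tanβl)/(Z_0 + jZ_L·tanβl)
     = 50·(140 − j42)/(50 − j117)

Z_in ≈ 36.6 + j44 Ω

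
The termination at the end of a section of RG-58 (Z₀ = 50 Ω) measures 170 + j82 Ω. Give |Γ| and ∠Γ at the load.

Γ ≈ 0.619 ∠ 13.9°

Γ = (Z_L − Z_0)/(Z_L + Z_0) = (120 + j82)/(220 + j82)
|Γ| = 145/235 = 0.619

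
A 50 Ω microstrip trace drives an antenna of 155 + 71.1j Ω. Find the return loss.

Γ = (105 + j71.1)/(205 + j71.1), |Γ| = 0.584
RL = −20·log₁₀|Γ| = −20·log₁₀(0.584)

RL ≈ 4.67 dB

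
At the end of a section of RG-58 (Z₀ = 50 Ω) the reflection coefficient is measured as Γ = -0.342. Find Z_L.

Z_L = Z_0·(1 + Γ)/(1 − Γ) = 50·(0.658)/(1.34)

Z_L ≈ 24.5 Ω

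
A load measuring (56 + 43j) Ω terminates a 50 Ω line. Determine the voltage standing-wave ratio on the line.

VSWR ≈ 2.22

Γ = (Z_L − Z_0)/(Z_L + Z_0) = (6 + j43)/(106 + j43)
|Γ| = 43.4/114 = 0.38
VSWR = (1 + |Γ|)/(1 − |Γ|) = 1.38/0.62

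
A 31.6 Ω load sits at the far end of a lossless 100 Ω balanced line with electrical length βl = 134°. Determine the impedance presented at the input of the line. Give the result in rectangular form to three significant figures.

Z_in ≈ 59.2 − j84.2 Ω

tan(βl) = tan(134°) = -1.04
Z_in = Z_0·(Z_L + jZ_0·tanβl)/(Z_0 + jZ_L·tanβl)
     = 100·(31.6 − j104)/(100 − j32.7)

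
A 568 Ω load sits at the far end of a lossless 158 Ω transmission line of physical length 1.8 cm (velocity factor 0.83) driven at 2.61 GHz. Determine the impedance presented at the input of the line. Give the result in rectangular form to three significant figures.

λ = v/f = 0.83·c / 2.61 GHz = 0.0954 m
βl = 2π·l/λ = 2π × 0.189 = 67.9°
tan(βl) = tan(67.9°) = 2.47
Z_in = Z_0·(Z_L + jZ_0·tanβl)/(Z_0 + jZ_L·tanβl)
     = 158·(568 + j390)/(158 + j1400)

Z_in ≈ 50.5 − j58.4 Ω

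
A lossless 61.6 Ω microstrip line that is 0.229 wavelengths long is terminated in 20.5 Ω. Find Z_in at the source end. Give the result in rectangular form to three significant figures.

βl = 2π × 0.229 = 82.4°
tan(βl) = tan(82.4°) = 7.53
Z_in = Z_0·(Z_L + jZ_0·tanβl)/(Z_0 + jZ_L·tanβl)
     = 61.6·(20.5 + j464)/(61.6 + j154)

Z_in ≈ 163 + j56.6 Ω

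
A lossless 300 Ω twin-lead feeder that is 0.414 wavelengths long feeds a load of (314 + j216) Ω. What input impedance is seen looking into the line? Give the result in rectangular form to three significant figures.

βl = 2π × 0.414 = 149°
tan(βl) = tan(149°) = -0.6
Z_in = Z_0·(Z_L + jZ_0·tanβl)/(Z_0 + jZ_L·tanβl)
     = 300·(314 + j36)/(430 − j188)

Z_in ≈ 175 + j102 Ω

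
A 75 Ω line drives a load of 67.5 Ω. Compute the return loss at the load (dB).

Γ = (67.5 − 75)/(67.5 + 75) = -0.0526
RL = −20·log₁₀|Γ| = −20·log₁₀(0.0526)

RL ≈ 25.6 dB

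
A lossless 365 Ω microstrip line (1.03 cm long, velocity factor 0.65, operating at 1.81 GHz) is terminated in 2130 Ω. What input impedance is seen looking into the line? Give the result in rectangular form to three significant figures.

Z_in ≈ 184 − j487 Ω

λ = v/f = 0.65·c / 1.81 GHz = 0.108 m
βl = 2π·l/λ = 2π × 0.0956 = 34.4°
tan(βl) = tan(34.4°) = 0.685
Z_in = Z_0·(Z_L + jZ_0·tanβl)/(Z_0 + jZ_L·tanβl)
     = 365·(2130 + j250)/(365 + j1460)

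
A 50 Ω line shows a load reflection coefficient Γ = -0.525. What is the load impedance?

Z_L = Z_0·(1 + Γ)/(1 − Γ) = 50·(0.475)/(1.52)

Z_L ≈ 15.6 Ω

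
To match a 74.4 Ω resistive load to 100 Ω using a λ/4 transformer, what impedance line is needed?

Z_qwt ≈ 86.3 Ω

Z_qwt = √(Z_0·R_L) = √(100 × 74.4) = √7440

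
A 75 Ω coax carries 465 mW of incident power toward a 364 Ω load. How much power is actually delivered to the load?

Γ = (364 − 75)/(364 + 75) = 0.658
|Γ|² = 0.433
P_refl = |Γ|²·P_inc = 202 mW, P_del = (1 − |Γ|²)·P_inc = 263 mW

P_delivered ≈ 263 mW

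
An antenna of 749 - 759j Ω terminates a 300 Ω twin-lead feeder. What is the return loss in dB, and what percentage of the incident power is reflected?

Γ = (449 − j759)/(1049 − j759), |Γ| = 0.681
RL = −20·log₁₀(0.681) = 3.34 dB
P_refl/P_inc = |Γ|² = 0.464

RL ≈ 3.34 dB; 46.4% of incident power reflected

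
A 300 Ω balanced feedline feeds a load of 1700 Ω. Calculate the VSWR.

VSWR ≈ 5.67

Γ = (1700 − 300)/(1700 + 300) = 0.7
VSWR = (1 + 0.7)/(1 − 0.7)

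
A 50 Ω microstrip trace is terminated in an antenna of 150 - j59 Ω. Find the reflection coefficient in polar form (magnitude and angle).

Γ = (Z_L − Z_0)/(Z_L + Z_0) = (100 − j59)/(200 − j59)
|Γ| = 116/209 = 0.557

Γ ≈ 0.557 ∠ -14.1°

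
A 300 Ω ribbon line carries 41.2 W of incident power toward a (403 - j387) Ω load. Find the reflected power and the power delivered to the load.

P_reflected ≈ 10.3 W; P_delivered ≈ 30.9 W

|Γ| = |(103 − j387)/(703 − j387)| = 0.499
|Γ|² = 0.249
P_refl = |Γ|²·P_inc = 10.3 W, P_del = (1 − |Γ|²)·P_inc = 30.9 W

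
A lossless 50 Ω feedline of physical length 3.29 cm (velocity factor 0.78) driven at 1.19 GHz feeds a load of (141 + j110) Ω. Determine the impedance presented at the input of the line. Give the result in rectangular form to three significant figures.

Z_in ≈ 17.6 − j38.8 Ω

λ = v/f = 0.78·c / 1.19 GHz = 0.197 m
βl = 2π·l/λ = 2π × 0.167 = 60.2°
tan(βl) = tan(60.2°) = 1.75
Z_in = Z_0·(Z_L + jZ_0·tanβl)/(Z_0 + jZ_L·tanβl)
     = 50·(141 + j197)/(-142 + j247)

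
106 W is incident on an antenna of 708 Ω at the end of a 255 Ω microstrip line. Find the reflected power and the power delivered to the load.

P_reflected ≈ 23.5 W; P_delivered ≈ 82.5 W

Γ = (708 − 255)/(708 + 255) = 0.47
|Γ|² = 0.221
P_refl = |Γ|²·P_inc = 23.5 W, P_del = (1 − |Γ|²)·P_inc = 82.5 W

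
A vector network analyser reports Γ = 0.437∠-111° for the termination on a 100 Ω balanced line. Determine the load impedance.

Z_L = Z_0·(1 + Γ)/(1 − Γ) = 100·(0.843 − j0.408)/(1.16 + j0.408)

Z_L ≈ 53.8 − j54.2 Ω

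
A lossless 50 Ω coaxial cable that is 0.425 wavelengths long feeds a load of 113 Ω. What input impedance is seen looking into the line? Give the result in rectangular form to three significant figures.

βl = 2π × 0.425 = 153°
tan(βl) = tan(153°) = -0.51
Z_in = Z_0·(Z_L + jZ_0·tanβl)/(Z_0 + jZ_L·tanβl)
     = 50·(113 − j25.5)/(50 − j57.6)

Z_in ≈ 61.2 + j45 Ω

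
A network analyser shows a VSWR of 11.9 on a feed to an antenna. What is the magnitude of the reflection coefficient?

|Γ| = (S − 1)/(S + 1) = (11.9 − 1)/(11.9 + 1) = 10.9/12.9

|Γ| ≈ 0.845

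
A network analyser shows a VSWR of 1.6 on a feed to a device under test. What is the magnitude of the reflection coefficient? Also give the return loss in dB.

|Γ| ≈ 0.231; return loss ≈ 12.7 dB

|Γ| = (S − 1)/(S + 1) = (1.6 − 1)/(1.6 + 1) = 0.6/2.6
RL = −20·log₁₀|Γ| = −20·log₁₀(0.231)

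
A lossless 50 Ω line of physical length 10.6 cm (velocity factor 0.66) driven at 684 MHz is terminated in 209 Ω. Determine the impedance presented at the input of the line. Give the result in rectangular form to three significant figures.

Z_in ≈ 20.6 + j40.3 Ω

λ = v/f = 0.66·c / 684 MHz = 0.289 m
βl = 2π·l/λ = 2π × 0.366 = 132°
tan(βl) = tan(132°) = -1.12
Z_in = Z_0·(Z_L + jZ_0·tanβl)/(Z_0 + jZ_L·tanβl)
     = 50·(209 − j55.9)/(50 − j234)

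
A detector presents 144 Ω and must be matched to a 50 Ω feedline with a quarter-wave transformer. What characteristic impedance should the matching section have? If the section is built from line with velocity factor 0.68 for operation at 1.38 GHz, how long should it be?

Z_qwt ≈ 84.9 Ω; length ≈ 3.7 cm

Z_qwt = √(Z_0·R_L) = √(50 × 144) = √7200
λ = 0.68·c/f = 0.148 m, so l = λ/4 = 0.037 m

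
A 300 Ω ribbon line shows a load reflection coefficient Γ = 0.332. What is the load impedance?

Z_L = Z_0·(1 + Γ)/(1 − Γ) = 300·(1.33)/(0.668)

Z_L ≈ 598 Ω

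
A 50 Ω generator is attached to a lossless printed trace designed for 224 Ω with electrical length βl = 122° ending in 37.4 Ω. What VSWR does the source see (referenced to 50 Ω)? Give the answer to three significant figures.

tan(βl) = -1.6
Z_in = Z_0·(Z_L + jZ_0·tanβl)/(Z_0 + jZ_L·tanβl) = 124 − j325 Ω
Γ_s = (Z_in − Z_s)/(Z_in + Z_s) = (74.3 − j325)/(174 − j325), |Γ_s| = 0.904
VSWR = (1 + |Γ_s|)/(1 − |Γ_s|)

VSWR ≈ 19.9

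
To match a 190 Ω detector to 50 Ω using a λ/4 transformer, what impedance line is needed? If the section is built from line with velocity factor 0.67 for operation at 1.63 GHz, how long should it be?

Z_qwt ≈ 97.5 Ω; length ≈ 3.08 cm

Z_qwt = √(Z_0·R_L) = √(50 × 190) = √9500
λ = 0.67·c/f = 0.123 m, so l = λ/4 = 0.0308 m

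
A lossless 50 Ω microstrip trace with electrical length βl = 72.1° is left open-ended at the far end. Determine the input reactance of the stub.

tan(βl) = 3.1
For an open-ended stub, Z_in = −jZ_0·cot(βl) = −jZ_0/tan(βl)

X_in ≈ -16.1 Ω (capacitive)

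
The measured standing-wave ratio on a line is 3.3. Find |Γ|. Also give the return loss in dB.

|Γ| ≈ 0.535; return loss ≈ 5.43 dB

|Γ| = (S − 1)/(S + 1) = (3.3 − 1)/(3.3 + 1) = 2.3/4.3
RL = −20·log₁₀|Γ| = −20·log₁₀(0.535)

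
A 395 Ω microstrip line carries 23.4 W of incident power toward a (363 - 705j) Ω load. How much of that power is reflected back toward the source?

P_reflected ≈ 10.9 W

|Γ| = |(-32 − j705)/(758 − j705)| = 0.682
|Γ|² = 0.465
P_refl = |Γ|²·P_inc = 10.9 W, P_del = (1 − |Γ|²)·P_inc = 12.5 W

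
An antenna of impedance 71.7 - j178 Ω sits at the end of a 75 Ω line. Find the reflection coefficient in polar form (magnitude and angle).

Γ = (Z_L − Z_0)/(Z_L + Z_0) = (-3.3 − j178)/(146.7 − j178)
|Γ| = 178/231 = 0.772

Γ ≈ 0.772 ∠ -40.6°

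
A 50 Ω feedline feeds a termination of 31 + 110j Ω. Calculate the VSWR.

Γ = (Z_L − Z_0)/(Z_L + Z_0) = (-19 + j110)/(81 + j110)
|Γ| = 112/137 = 0.817
VSWR = (1 + |Γ|)/(1 − |Γ|) = 1.82/0.183

VSWR ≈ 9.94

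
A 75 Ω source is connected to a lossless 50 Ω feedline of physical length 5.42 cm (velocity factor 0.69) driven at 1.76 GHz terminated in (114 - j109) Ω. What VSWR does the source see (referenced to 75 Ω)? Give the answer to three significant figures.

VSWR ≈ 3.06

λ = v/f = 0.69·c / 1.76 GHz = 0.118 m
βl = 2π·l/λ = 2π × 0.461 = 166°
tan(βl) = -0.251
Z_in = Z_0·(Z_L + jZ_0·tanβl)/(Z_0 + jZ_L·tanβl) = 228 + j19.3 Ω
Γ_s = (Z_in − Z_s)/(Z_in + Z_s) = (153 + j19.3)/(303 + j19.3), |Γ_s| = 0.507
VSWR = (1 + |Γ_s|)/(1 − |Γ_s|)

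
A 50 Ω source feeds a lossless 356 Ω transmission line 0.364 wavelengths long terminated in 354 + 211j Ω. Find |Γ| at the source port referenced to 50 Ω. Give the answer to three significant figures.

βl = 2π × 0.364 = 131°
tan(βl) = -1.15
Z_in = Z_0·(Z_L + jZ_0·tanβl)/(Z_0 + jZ_L·tanβl) = 199 + j17.3 Ω
Γ_s = (Z_in − Z_s)/(Z_in + Z_s) = (149 + j17.3)/(249 + j17.3), |Γ_s| = 0.601

|Γ| ≈ 0.601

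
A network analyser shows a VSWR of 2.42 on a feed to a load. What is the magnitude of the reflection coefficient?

|Γ| ≈ 0.415

|Γ| = (S − 1)/(S + 1) = (2.42 − 1)/(2.42 + 1) = 1.42/3.42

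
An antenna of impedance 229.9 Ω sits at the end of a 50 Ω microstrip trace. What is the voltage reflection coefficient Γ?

Γ = (Z_L − Z_0)/(Z_L + Z_0) = (229.9 − 50)/(229.9 + 50) = 179.9/279.9

Γ = 0.643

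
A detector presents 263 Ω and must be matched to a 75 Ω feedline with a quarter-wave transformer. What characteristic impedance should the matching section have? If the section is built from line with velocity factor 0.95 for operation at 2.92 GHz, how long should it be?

Z_qwt = √(Z_0·R_L) = √(75 × 263) = √19720
λ = 0.95·c/f = 0.0976 m, so l = λ/4 = 0.0244 m

Z_qwt ≈ 140 Ω; length ≈ 2.44 cm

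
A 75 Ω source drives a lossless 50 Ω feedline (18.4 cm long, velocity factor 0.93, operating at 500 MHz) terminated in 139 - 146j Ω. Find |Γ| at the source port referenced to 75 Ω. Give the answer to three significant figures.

|Γ| ≈ 0.752

λ = v/f = 0.93·c / 500 MHz = 0.558 m
βl = 2π·l/λ = 2π × 0.33 = 119°
tan(βl) = -1.83
Z_in = Z_0·(Z_L + jZ_0·tanβl)/(Z_0 + jZ_L·tanβl) = 13.5 + j38.9 Ω
Γ_s = (Z_in − Z_s)/(Z_in + Z_s) = (-61.5 + j38.9)/(88.5 + j38.9), |Γ_s| = 0.752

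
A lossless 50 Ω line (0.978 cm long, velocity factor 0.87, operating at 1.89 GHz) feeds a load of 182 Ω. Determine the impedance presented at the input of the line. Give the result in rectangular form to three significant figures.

λ = v/f = 0.87·c / 1.89 GHz = 0.138 m
βl = 2π·l/λ = 2π × 0.0708 = 25.5°
tan(βl) = tan(25.5°) = 0.477
Z_in = Z_0·(Z_L + jZ_0·tanβl)/(Z_0 + jZ_L·tanβl)
     = 50·(182 + j23.8)/(50 + j86.8)

Z_in ≈ 55.7 − j72.8 Ω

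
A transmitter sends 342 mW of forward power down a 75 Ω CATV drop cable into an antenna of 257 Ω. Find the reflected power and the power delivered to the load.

Γ = (257 − 75)/(257 + 75) = 0.548
|Γ|² = 0.301
P_refl = |Γ|²·P_inc = 103 mW, P_del = (1 − |Γ|²)·P_inc = 239 mW

P_reflected ≈ 103 mW; P_delivered ≈ 239 mW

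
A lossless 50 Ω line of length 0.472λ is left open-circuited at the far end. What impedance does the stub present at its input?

βl = 2π × 0.472 = 170°
tan(βl) = -0.178
For an open-circuited stub, Z_in = −jZ_0·cot(βl) = −jZ_0/tan(βl)

Z_in ≈ +j281 Ω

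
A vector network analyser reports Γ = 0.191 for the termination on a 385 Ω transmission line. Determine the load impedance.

Z_L ≈ 567 Ω

Z_L = Z_0·(1 + Γ)/(1 − Γ) = 385·(1.19)/(0.809)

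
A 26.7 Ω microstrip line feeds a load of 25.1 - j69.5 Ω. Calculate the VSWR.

Γ = (Z_L − Z_0)/(Z_L + Z_0) = (-1.6 − j69.5)/(51.8 − j69.5)
|Γ| = 69.5/86.7 = 0.802
VSWR = (1 + |Γ|)/(1 − |Γ|) = 1.8/0.198

VSWR ≈ 9.1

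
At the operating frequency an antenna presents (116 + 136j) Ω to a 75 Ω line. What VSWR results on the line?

VSWR ≈ 4.07

Γ = (Z_L − Z_0)/(Z_L + Z_0) = (41 + j136)/(191 + j136)
|Γ| = 142/234 = 0.606
VSWR = (1 + |Γ|)/(1 − |Γ|) = 1.61/0.394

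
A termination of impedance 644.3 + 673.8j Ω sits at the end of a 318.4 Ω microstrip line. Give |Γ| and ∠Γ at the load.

Γ = (Z_L − Z_0)/(Z_L + Z_0) = (325.9 + j673.8)/(962.7 + j673.8)
|Γ| = 748/1180 = 0.637

Γ ≈ 0.637 ∠ 29.2°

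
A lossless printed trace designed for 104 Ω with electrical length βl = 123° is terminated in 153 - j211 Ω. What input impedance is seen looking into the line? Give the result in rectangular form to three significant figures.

Z_in ≈ 53.5 + j118 Ω

tan(βl) = tan(123°) = -1.54
Z_in = Z_0·(Z_L + jZ_0·tanβl)/(Z_0 + jZ_L·tanβl)
     = 104·(153 − j371)/(-221 − j236)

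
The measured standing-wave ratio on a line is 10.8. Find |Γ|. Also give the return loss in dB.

|Γ| ≈ 0.831; return loss ≈ 1.61 dB

|Γ| = (S − 1)/(S + 1) = (10.8 − 1)/(10.8 + 1) = 9.8/11.8
RL = −20·log₁₀|Γ| = −20·log₁₀(0.831)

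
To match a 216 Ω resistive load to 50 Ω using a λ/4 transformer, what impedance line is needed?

Z_qwt = √(Z_0·R_L) = √(50 × 216) = √10800

Z_qwt ≈ 104 Ω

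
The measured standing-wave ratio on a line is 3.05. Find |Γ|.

|Γ| = (S − 1)/(S + 1) = (3.05 − 1)/(3.05 + 1) = 2.05/4.05

|Γ| ≈ 0.506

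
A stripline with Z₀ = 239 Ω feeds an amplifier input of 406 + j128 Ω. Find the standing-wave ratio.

Γ = (Z_L − Z_0)/(Z_L + Z_0) = (167 + j128)/(645 + j128)
|Γ| = 210/658 = 0.32
VSWR = (1 + |Γ|)/(1 − |Γ|) = 1.32/0.68

VSWR ≈ 1.94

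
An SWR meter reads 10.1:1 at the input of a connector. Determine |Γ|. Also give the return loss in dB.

|Γ| = (S − 1)/(S + 1) = (10.1 − 1)/(10.1 + 1) = 9.1/11.1
RL = −20·log₁₀|Γ| = −20·log₁₀(0.82)

|Γ| ≈ 0.82; return loss ≈ 1.73 dB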